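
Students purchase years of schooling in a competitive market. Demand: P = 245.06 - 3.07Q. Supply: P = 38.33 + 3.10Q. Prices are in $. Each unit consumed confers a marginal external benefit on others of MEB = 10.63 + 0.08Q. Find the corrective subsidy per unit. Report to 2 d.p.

Social marginal benefit = demand + MEB = 255.69 - 2.99Q.
Set SMB = MC: 255.69 - 2.99Q = 38.33 + 3.10Q → Q* = 35.6913.
The Pigouvian subsidy equals MEB at Q*: 10.63 + 0.08×35.6913 = 13.4853.

subsidy = $13.49 per unit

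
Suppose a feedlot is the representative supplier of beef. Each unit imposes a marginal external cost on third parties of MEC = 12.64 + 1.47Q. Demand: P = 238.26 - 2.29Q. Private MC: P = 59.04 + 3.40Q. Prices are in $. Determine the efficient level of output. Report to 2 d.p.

Social marginal cost = private MC + MEC = 71.68 + 4.87Q.
Set SMC = demand: 71.68 + 4.87Q = 238.26 - 2.29Q → Q* = 23.2654.

Q* = 23.27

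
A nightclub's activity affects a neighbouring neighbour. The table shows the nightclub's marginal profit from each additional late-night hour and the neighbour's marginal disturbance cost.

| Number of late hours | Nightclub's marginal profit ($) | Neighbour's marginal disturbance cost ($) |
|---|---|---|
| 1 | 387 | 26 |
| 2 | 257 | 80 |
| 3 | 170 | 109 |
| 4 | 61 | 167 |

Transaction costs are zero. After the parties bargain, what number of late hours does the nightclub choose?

3

Bargaining reaches the level where marginal profit last exceeds marginal disturbance cost.
That holds through level 3 (170 ≥ 109) but not at 4 (61 < 167).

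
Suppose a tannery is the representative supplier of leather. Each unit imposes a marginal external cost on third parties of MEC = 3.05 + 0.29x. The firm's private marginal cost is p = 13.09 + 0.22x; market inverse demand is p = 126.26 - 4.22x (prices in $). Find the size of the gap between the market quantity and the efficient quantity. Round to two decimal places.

Market equilibrium (private): 13.09 + 0.22x = 126.26 - 4.22x → x_m = 25.4887.
Social marginal cost = private MC + MEC = 16.14 + 0.51x.
Set SMC = demand: 16.14 + 0.51x = 126.26 - 4.22x → x* = 23.2812.
Gap = |25.4887 − 23.2812| = 2.2075.

2.21 units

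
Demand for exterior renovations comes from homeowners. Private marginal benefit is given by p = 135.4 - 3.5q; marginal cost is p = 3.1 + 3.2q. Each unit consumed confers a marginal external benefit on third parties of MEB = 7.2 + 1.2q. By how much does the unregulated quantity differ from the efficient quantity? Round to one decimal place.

Market equilibrium (private): 3.1 + 3.2q = 135.4 - 3.5q → q_m = 19.7463.
Social marginal benefit = demand + MEB = 142.6 - 2.3q.
Set SMB = MC: 142.6 - 2.3q = 3.1 + 3.2q → q* = 25.3636.
Gap = |19.7463 − 25.3636| = 5.6173.

5.6 units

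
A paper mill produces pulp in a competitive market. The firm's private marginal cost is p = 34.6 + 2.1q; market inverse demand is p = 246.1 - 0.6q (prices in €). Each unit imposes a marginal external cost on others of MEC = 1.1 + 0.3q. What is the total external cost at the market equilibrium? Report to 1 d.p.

€1006.6

Market equilibrium (private): 34.6 + 2.1q = 246.1 - 0.6q → q_m = 78.3333.
Total external cost = ∫₀^{q_m} (1.1 + 0.3q) dq = 1.1×78.3333 + ½×0.3×78.3333² = 1006.5825.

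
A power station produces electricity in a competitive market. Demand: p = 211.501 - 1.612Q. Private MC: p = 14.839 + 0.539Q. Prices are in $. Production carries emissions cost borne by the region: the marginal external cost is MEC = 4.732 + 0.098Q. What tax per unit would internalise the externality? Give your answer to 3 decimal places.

Social marginal cost = private MC + MEC = 19.571 + 0.637Q.
Set SMC = demand: 19.571 + 0.637Q = 211.501 - 1.612Q → Q* = 85.3402.
The Pigouvian tax equals MEC at Q*: 4.732 + 0.098×85.3402 = 13.0953.

tax = $13.095 per unit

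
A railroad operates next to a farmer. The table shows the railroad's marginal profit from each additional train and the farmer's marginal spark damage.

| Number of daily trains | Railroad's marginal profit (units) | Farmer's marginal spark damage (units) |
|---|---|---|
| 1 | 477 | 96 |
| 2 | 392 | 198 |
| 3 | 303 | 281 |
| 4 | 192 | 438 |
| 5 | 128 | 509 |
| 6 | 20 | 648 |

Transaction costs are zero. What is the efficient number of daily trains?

Bargaining reaches the level where marginal profit last exceeds marginal spark damage.
That holds through level 3 (303 ≥ 281) but not at 4 (192 < 438).

3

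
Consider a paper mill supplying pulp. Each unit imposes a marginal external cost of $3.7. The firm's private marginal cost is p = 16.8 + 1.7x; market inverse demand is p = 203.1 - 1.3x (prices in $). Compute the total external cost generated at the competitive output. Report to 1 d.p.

$229.8

Market equilibrium (private): 16.8 + 1.7x = 203.1 - 1.3x → x_m = 62.1000.
Total external cost = MEC × x_m = 3.7 × 62.1000 = 229.7700.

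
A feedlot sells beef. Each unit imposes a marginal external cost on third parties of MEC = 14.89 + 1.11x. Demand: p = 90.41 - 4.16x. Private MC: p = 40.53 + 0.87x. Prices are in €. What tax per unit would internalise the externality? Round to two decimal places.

tax = €21.22 per unit

Social marginal cost = private MC + MEC = 55.42 + 1.98x.
Set SMC = demand: 55.42 + 1.98x = 90.41 - 4.16x → x* = 5.6987.
The Pigouvian tax equals MEC at x*: 14.89 + 1.11×5.6987 = 21.2156.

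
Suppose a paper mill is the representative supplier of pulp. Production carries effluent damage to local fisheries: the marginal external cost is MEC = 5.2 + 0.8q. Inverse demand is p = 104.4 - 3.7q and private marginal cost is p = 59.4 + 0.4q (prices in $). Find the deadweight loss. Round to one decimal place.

Market equilibrium (private): 59.4 + 0.4q = 104.4 - 3.7q → q_m = 10.9756.
Social marginal cost = private MC + MEC = 64.6 + 1.2q.
Set SMC = demand: 64.6 + 1.2q = 104.4 - 3.7q → q* = 8.1224.
The loss is the area between SMC and demand from q* to q_m; with linear curves that's a triangle of height MEC(q_m).
DWL = ½ × 2.8532 × 13.9805 = 19.9446.

DWL = $19.9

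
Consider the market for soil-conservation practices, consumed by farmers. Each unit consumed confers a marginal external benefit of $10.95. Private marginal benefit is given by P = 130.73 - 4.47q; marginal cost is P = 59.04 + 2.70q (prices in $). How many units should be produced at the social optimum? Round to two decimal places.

q* = 11.53

Social marginal benefit = demand + MEB = 141.68 - 4.47q.
Set SMB = MC: 141.68 - 4.47q = 59.04 + 2.70q → q* = 11.5258.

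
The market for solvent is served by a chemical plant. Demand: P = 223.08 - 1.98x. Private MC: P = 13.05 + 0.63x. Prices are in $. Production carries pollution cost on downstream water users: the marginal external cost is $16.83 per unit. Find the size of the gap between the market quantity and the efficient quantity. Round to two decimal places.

6.45 units

Market equilibrium (private): 13.05 + 0.63x = 223.08 - 1.98x → x_m = 80.4713.
Social marginal cost = private MC + MEC = 29.88 + 0.63x.
Set SMC = demand: 29.88 + 0.63x = 223.08 - 1.98x → x* = 74.0230.
Gap = |80.4713 − 74.0230| = 6.4483.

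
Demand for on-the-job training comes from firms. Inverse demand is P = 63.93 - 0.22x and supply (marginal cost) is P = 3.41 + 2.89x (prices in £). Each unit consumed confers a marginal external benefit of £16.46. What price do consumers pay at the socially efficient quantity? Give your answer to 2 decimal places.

Social marginal benefit = demand + MEB = 80.39 - 0.22x.
Set SMB = MC: 80.39 - 0.22x = 3.41 + 2.89x → x* = 24.7524.
Consumer price on the demand curve at x*: 63.93 − 0.22×24.7524 = 58.4845.

P = £58.48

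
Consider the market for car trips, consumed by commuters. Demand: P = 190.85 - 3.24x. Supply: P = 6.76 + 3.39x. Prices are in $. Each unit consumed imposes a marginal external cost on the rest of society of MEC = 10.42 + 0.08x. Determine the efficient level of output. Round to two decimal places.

Social marginal benefit = demand − MEC = 180.43 - 3.32x.
Set SMB = MC: 180.43 - 3.32x = 6.76 + 3.39x → x* = 25.8823.

x* = 25.88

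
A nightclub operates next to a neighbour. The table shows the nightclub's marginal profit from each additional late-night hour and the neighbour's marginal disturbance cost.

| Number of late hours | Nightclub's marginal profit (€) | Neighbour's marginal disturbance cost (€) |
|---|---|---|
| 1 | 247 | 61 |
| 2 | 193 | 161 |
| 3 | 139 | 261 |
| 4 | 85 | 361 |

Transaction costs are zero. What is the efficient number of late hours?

2

Bargaining reaches the level where marginal profit last exceeds marginal disturbance cost.
That holds through level 2 (193 ≥ 161) but not at 3 (139 < 261).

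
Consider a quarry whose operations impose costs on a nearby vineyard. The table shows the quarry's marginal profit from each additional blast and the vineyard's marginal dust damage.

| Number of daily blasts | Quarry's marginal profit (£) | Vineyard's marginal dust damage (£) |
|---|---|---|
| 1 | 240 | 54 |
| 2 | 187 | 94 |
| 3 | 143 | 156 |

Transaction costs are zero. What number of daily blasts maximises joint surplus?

2

Bargaining reaches the level where marginal profit last exceeds marginal dust damage.
That holds through level 2 (187 ≥ 94) but not at 3 (143 < 156).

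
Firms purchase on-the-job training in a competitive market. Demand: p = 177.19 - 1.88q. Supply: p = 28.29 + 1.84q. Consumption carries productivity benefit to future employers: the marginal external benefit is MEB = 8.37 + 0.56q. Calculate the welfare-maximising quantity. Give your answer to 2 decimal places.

q* = 49.77

Social marginal benefit = demand + MEB = 185.56 - 1.32q.
Set SMB = MC: 185.56 - 1.32q = 28.29 + 1.84q → q* = 49.7690.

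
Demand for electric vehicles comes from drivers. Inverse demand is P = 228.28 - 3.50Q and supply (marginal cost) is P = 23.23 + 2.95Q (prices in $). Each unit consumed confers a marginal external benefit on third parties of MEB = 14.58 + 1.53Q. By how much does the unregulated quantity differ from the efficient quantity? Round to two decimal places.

12.85 units

Market equilibrium (private): 23.23 + 2.95Q = 228.28 - 3.50Q → Q_m = 31.7907.
Social marginal benefit = demand + MEB = 242.86 - 1.97Q.
Set SMB = MC: 242.86 - 1.97Q = 23.23 + 2.95Q → Q* = 44.6402.
Gap = |31.7907 − 44.6402| = 12.8495.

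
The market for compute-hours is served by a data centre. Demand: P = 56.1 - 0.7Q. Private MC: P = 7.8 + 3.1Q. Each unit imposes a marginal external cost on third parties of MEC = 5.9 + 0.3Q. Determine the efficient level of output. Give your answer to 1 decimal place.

Q* = 10.3

Social marginal cost = private MC + MEC = 13.7 + 3.4Q.
Set SMC = demand: 13.7 + 3.4Q = 56.1 - 0.7Q → Q* = 10.3415.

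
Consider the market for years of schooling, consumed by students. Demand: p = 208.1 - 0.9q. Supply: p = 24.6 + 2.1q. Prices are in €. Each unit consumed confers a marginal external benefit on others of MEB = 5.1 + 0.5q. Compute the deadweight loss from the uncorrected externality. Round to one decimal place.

DWL = €254.7

Market equilibrium (private): 24.6 + 2.1q = 208.1 - 0.9q → q_m = 61.1667.
Social marginal benefit = demand + MEB = 213.2 - 0.4q.
Set SMB = MC: 213.2 - 0.4q = 24.6 + 2.1q → q* = 75.4400.
Height of the DWL triangle at q_m is SMB(q_m) − MC(q_m) = MEB(q_m) = 35.6833.
DWL = ½ × 14.2733 × 35.6833 = 254.6592.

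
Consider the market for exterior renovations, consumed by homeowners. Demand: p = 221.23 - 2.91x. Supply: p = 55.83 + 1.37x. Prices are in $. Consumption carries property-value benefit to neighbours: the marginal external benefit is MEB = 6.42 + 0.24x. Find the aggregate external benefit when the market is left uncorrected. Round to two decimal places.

$427.31

Market equilibrium (private): 55.83 + 1.37x = 221.23 - 2.91x → x_m = 38.6449.
Total external benefit = ∫₀^{x_m} (6.42 + 0.24x) dx = 6.42×38.6449 + ½×0.24×38.6449² = 427.3117.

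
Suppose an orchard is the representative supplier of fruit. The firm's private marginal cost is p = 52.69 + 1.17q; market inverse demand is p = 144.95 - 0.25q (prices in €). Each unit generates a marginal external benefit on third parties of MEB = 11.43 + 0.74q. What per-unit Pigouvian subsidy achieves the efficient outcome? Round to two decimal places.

subsidy = €124.27 per unit

Social marginal cost = private MC − MEB = 41.26 + 0.43q.
Set SMC = demand: 41.26 + 0.43q = 144.95 - 0.25q → q* = 152.4853.
The Pigouvian subsidy equals MEB at q*: 11.43 + 0.74×152.4853 = 124.2691.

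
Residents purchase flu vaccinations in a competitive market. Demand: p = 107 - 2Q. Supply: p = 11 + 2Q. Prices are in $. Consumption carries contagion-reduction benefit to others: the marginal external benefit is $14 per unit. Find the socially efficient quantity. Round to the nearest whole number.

Q* = 28

Social marginal benefit = demand + MEB = 121 - 2Q.
Set SMB = MC: 121 - 2Q = 11 + 2Q → Q* = 27.5000.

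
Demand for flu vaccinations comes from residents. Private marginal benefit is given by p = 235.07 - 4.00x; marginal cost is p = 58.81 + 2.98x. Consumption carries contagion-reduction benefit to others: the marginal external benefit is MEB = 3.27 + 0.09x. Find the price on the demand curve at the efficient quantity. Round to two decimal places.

Social marginal benefit = demand + MEB = 238.34 - 3.91x.
Set SMB = MC: 238.34 - 3.91x = 58.81 + 2.98x → x* = 26.0566.
Consumer price on the demand curve at x*: 235.07 − 4.00×26.0566 = 130.8436.

P = 130.84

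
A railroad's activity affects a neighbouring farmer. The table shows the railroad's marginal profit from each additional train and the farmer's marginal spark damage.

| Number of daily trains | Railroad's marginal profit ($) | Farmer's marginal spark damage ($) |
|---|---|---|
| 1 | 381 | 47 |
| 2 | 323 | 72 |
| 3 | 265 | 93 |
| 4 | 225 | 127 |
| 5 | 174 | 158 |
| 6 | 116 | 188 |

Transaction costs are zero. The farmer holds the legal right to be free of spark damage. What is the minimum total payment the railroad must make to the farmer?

Efficient level: marginal profit ≥ marginal spark damage through level 5, so k* = 5.
With the farmer holding the right, the railroad must at least compensate total damage at k*: 47 + 72 + 93 + 127 + 158 = 497.

$497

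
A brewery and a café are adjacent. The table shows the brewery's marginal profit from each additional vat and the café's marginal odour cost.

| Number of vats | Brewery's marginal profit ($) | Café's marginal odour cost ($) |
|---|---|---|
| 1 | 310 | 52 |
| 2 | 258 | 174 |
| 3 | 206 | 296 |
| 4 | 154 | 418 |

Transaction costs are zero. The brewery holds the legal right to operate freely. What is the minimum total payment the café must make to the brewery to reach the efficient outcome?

$360

Left alone the brewery would choose level 4 (marginal profit stays positive).
Efficient level: k* = 2 (marginal profit ≥ marginal odour cost through 2).
The café must at least cover the brewery's forgone profit from cutting 4→2: 206 + 154 = 360.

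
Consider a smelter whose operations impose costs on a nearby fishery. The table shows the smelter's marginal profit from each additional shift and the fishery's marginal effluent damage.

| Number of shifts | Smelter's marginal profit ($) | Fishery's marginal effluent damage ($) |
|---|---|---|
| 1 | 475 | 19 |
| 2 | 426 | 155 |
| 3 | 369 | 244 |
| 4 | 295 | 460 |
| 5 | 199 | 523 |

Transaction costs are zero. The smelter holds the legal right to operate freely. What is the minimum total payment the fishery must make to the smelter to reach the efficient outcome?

$494

Left alone the smelter would choose level 5 (marginal profit stays positive).
Efficient level: k* = 3 (marginal profit ≥ marginal effluent damage through 3).
The fishery must at least cover the smelter's forgone profit from cutting 5→3: 295 + 199 = 494.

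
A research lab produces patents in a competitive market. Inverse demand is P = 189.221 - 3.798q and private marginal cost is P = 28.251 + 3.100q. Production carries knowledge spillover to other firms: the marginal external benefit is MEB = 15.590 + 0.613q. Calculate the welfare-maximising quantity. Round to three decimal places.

q* = 28.092

Social marginal cost = private MC − MEB = 12.661 + 2.487q.
Set SMC = demand: 12.661 + 2.487q = 189.221 - 3.798q → q* = 28.0923.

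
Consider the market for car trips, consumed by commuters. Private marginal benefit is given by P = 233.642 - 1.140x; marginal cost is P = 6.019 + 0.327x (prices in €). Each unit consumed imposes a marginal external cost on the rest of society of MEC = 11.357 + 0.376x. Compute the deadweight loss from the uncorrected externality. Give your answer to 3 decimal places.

DWL = €1317.909

Market equilibrium (private): 6.019 + 0.327x = 233.642 - 1.140x → x_m = 155.1622.
Social marginal benefit = demand − MEC = 222.285 - 1.516x.
Set SMB = MC: 222.285 - 1.516x = 6.019 + 0.327x → x* = 117.3445.
The welfare-loss triangle has base |x_m − x*| and height MEC(x_m) (the vertical gap between SMB and MC is zero at x* and MEC at x_m).
DWL = ½ × 37.8177 × 69.6980 = 1317.9090.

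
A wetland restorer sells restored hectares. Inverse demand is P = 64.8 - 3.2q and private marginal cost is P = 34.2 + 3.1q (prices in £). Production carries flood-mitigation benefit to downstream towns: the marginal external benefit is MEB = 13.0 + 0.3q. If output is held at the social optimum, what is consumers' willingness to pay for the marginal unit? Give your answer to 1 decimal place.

Social marginal cost = private MC − MEB = 21.2 + 2.8q.
Set SMC = demand: 21.2 + 2.8q = 64.8 - 3.2q → q* = 7.2667.
Consumer price on the demand curve at q*: 64.8 − 3.2×7.2667 = 41.5466.

P = £41.5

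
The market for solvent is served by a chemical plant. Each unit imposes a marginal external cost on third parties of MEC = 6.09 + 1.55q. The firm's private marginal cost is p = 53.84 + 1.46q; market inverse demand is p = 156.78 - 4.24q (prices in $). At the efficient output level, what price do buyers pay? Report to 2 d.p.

P = $100.14

Social marginal cost = private MC + MEC = 59.93 + 3.01q.
Set SMC = demand: 59.93 + 3.01q = 156.78 - 4.24q → q* = 13.3586.
Consumer price on the demand curve at q*: 156.78 − 4.24×13.3586 = 100.1395.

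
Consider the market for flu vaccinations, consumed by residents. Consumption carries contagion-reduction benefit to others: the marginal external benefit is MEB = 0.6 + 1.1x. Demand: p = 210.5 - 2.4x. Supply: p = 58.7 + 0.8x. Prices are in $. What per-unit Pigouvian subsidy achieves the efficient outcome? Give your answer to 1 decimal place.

Social marginal benefit = demand + MEB = 211.1 - 1.3x.
Set SMB = MC: 211.1 - 1.3x = 58.7 + 0.8x → x* = 72.5714.
The Pigouvian subsidy equals MEB at x*: 0.6 + 1.1×72.5714 = 80.4285.

subsidy = $80.4 per unit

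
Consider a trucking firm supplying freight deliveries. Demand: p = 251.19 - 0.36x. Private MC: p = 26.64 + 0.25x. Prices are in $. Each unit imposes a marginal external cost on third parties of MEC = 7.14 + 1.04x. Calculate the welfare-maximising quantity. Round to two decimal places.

x* = 131.76

Social marginal cost = private MC + MEC = 33.78 + 1.29x.
Set SMC = demand: 33.78 + 1.29x = 251.19 - 0.36x → x* = 131.7636.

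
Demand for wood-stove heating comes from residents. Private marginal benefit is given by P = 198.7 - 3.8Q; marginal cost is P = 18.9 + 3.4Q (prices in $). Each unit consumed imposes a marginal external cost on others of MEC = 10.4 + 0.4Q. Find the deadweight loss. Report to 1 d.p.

DWL = $27.3

Market equilibrium (private): 18.9 + 3.4Q = 198.7 - 3.8Q → Q_m = 24.9722.
Social marginal benefit = demand − MEC = 188.3 - 4.2Q.
Set SMB = MC: 188.3 - 4.2Q = 18.9 + 3.4Q → Q* = 22.2895.
Height of the DWL triangle at Q_m is MC(Q_m) − SMB(Q_m) = MEC(Q_m) = 20.3889.
DWL = ½ × 2.6827 × 20.3889 = 27.3487.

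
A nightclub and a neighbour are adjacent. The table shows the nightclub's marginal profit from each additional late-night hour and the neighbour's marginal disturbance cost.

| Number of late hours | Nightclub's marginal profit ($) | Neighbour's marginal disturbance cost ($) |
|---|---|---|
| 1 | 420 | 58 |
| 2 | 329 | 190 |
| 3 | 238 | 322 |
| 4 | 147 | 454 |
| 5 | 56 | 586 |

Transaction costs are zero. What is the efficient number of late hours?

2

Bargaining reaches the level where marginal profit last exceeds marginal disturbance cost.
That holds through level 2 (329 ≥ 190) but not at 3 (238 < 322).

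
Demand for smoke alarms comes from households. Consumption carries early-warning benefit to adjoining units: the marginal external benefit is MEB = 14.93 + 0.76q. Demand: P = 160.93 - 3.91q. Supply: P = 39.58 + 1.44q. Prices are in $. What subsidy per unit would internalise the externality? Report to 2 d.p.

Social marginal benefit = demand + MEB = 175.86 - 3.15q.
Set SMB = MC: 175.86 - 3.15q = 39.58 + 1.44q → q* = 29.6906.
The Pigouvian subsidy equals MEB at q*: 14.93 + 0.76×29.6906 = 37.4949.

subsidy = $37.49 per unit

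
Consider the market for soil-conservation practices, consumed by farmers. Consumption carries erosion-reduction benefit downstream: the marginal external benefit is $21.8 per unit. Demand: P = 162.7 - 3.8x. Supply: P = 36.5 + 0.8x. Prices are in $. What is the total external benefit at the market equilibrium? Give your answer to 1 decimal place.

$598.1

Market equilibrium (private): 36.5 + 0.8x = 162.7 - 3.8x → x_m = 27.4348.
Total external benefit = MEB × x_m = 21.8 × 27.4348 = 598.0786.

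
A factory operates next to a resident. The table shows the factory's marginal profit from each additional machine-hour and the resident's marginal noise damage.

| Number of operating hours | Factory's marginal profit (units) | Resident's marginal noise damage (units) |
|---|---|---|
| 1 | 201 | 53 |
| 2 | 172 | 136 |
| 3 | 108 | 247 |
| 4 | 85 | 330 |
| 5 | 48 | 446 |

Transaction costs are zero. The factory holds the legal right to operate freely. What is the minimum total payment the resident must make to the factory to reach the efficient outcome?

241

Left alone the factory would choose level 5 (marginal profit stays positive).
Efficient level: k* = 2 (marginal profit ≥ marginal noise damage through 2).
The resident must at least cover the factory's forgone profit from cutting 5→2: 108 + 85 + 48 = 241.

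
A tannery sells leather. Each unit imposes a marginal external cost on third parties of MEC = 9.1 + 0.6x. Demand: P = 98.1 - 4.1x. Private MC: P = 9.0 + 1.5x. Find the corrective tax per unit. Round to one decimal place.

Social marginal cost = private MC + MEC = 18.1 + 2.1x.
Set SMC = demand: 18.1 + 2.1x = 98.1 - 4.1x → x* = 12.9032.
The Pigouvian tax equals MEC at x*: 9.1 + 0.6×12.9032 = 16.8419.

tax = 16.8 per unit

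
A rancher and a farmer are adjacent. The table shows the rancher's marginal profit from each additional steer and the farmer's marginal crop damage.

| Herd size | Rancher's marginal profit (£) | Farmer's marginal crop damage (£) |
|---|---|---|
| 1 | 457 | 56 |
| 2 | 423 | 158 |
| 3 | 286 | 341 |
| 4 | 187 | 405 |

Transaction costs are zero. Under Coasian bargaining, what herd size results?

2

Bargaining reaches the level where marginal profit last exceeds marginal crop damage.
That holds through level 2 (423 ≥ 158) but not at 3 (286 < 341).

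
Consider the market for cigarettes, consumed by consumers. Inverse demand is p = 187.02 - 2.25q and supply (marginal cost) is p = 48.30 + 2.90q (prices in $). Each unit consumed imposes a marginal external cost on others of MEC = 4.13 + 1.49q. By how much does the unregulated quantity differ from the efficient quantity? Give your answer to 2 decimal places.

Market equilibrium (private): 48.30 + 2.90q = 187.02 - 2.25q → q_m = 26.9359.
Social marginal benefit = demand − MEC = 182.89 - 3.74q.
Set SMB = MC: 182.89 - 3.74q = 48.30 + 2.90q → q* = 20.2696.
Gap = |26.9359 − 20.2696| = 6.6663.

6.67 units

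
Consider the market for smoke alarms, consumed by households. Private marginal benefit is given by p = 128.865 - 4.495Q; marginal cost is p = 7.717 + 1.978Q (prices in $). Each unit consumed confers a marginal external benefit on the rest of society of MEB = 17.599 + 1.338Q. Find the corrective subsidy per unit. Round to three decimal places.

Social marginal benefit = demand + MEB = 146.464 - 3.157Q.
Set SMB = MC: 146.464 - 3.157Q = 7.717 + 1.978Q → Q* = 27.0199.
The Pigouvian subsidy equals MEB at Q*: 17.599 + 1.338×27.0199 = 53.7516.

subsidy = $53.752 per unit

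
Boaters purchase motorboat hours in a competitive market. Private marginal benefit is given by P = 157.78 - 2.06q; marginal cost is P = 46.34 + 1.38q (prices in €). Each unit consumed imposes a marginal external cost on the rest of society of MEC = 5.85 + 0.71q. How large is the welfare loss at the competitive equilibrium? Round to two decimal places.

Market equilibrium (private): 46.34 + 1.38q = 157.78 - 2.06q → q_m = 32.3953.
Social marginal benefit = demand − MEC = 151.93 - 2.77q.
Set SMB = MC: 151.93 - 2.77q = 46.34 + 1.38q → q* = 25.4434.
Height of the DWL triangle at q_m is MC(q_m) − SMB(q_m) = MEC(q_m) = 28.8507.
DWL = ½ × 6.9519 × 28.8507 = 100.2836.

DWL = €100.28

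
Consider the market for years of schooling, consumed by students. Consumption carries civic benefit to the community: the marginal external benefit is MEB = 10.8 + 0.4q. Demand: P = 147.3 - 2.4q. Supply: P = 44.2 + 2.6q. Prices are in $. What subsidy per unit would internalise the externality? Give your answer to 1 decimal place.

subsidy = $20.7 per unit

Social marginal benefit = demand + MEB = 158.1 - 2.0q.
Set SMB = MC: 158.1 - 2.0q = 44.2 + 2.6q → q* = 24.7609.
The Pigouvian subsidy equals MEB at q*: 10.8 + 0.4×24.7609 = 20.7044.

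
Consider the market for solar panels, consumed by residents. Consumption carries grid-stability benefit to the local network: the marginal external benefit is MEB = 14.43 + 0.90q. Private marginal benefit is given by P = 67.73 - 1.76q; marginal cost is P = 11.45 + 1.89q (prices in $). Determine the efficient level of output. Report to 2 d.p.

q* = 25.71

Social marginal benefit = demand + MEB = 82.16 - 0.86q.
Set SMB = MC: 82.16 - 0.86q = 11.45 + 1.89q → q* = 25.7127.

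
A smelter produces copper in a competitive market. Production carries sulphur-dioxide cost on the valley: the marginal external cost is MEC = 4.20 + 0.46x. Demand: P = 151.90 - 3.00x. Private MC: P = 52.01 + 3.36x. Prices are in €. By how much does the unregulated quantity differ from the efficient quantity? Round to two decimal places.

Market equilibrium (private): 52.01 + 3.36x = 151.90 - 3.00x → x_m = 15.7060.
Social marginal cost = private MC + MEC = 56.21 + 3.82x.
Set SMC = demand: 56.21 + 3.82x = 151.90 - 3.00x → x* = 14.0308.
Gap = |15.7060 − 14.0308| = 1.6752.

1.68 units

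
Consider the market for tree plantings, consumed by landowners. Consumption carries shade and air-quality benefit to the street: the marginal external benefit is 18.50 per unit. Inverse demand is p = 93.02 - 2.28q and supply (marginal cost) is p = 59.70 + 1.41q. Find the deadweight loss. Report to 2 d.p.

DWL = 46.38

Market equilibrium (private): 59.70 + 1.41q = 93.02 - 2.28q → q_m = 9.0298.
Social marginal benefit = demand + MEB = 111.52 - 2.28q.
Set SMB = MC: 111.52 - 2.28q = 59.70 + 1.41q → q* = 14.0434.
Height of the DWL triangle at q_m is SMB(q_m) − MC(q_m) = MEB(q_m) = 18.5000.
DWL = ½ × 5.0136 × 18.5000 = 46.3758.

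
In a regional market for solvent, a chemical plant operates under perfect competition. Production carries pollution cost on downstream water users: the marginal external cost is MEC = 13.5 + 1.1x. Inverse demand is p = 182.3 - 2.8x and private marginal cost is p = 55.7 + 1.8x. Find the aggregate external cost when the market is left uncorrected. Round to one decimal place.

788.1

Market equilibrium (private): 55.7 + 1.8x = 182.3 - 2.8x → x_m = 27.5217.
Total external cost = ∫₀^{x_m} (13.5 + 1.1x) dx = 13.5×27.5217 + ½×1.1×27.5217² = 788.1371.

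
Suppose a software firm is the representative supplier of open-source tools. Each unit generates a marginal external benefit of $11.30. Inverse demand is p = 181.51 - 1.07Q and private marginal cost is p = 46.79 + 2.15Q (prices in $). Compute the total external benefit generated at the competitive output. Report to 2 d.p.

Market equilibrium (private): 46.79 + 2.15Q = 181.51 - 1.07Q → Q_m = 41.8385.
Total external benefit = MEB × Q_m = 11.30 × 41.8385 = 472.7751.

$472.78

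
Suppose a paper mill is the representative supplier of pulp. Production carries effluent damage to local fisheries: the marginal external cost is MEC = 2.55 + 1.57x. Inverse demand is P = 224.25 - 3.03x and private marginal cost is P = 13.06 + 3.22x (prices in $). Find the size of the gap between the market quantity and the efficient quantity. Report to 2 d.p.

7.11 units

Market equilibrium (private): 13.06 + 3.22x = 224.25 - 3.03x → x_m = 33.7904.
Social marginal cost = private MC + MEC = 15.61 + 4.79x.
Set SMC = demand: 15.61 + 4.79x = 224.25 - 3.03x → x* = 26.6803.
Gap = |33.7904 − 26.6803| = 7.1101.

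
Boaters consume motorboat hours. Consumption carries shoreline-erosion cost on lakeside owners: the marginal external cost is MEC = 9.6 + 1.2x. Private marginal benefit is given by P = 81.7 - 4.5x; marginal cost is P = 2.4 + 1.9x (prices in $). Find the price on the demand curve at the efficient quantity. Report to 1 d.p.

P = $40.4

Social marginal benefit = demand − MEC = 72.1 - 5.7x.
Set SMB = MC: 72.1 - 5.7x = 2.4 + 1.9x → x* = 9.1711.
Consumer price on the demand curve at x*: 81.7 − 4.5×9.1711 = 40.4301.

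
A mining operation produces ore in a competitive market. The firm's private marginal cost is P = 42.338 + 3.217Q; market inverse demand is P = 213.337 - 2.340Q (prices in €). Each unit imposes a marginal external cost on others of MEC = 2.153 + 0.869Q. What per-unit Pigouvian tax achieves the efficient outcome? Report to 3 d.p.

tax = €24.986 per unit

Social marginal cost = private MC + MEC = 44.491 + 4.086Q.
Set SMC = demand: 44.491 + 4.086Q = 213.337 - 2.340Q → Q* = 26.2754.
The Pigouvian tax equals MEC at Q*: 2.153 + 0.869×26.2754 = 24.9863.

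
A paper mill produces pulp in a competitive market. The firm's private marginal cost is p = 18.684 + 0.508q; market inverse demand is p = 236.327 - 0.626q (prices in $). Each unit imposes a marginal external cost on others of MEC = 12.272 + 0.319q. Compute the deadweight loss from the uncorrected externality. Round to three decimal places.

Market equilibrium (private): 18.684 + 0.508q = 236.327 - 0.626q → q_m = 191.9250.
Social marginal cost = private MC + MEC = 30.956 + 0.827q.
Set SMC = demand: 30.956 + 0.827q = 236.327 - 0.626q → q* = 141.3427.
The loss is the area between SMC and demand from q* to q_m; with linear curves that's a triangle of height MEC(q_m).
DWL = ½ × 50.5823 × 73.4961 = 1858.8009.

DWL = $1858.801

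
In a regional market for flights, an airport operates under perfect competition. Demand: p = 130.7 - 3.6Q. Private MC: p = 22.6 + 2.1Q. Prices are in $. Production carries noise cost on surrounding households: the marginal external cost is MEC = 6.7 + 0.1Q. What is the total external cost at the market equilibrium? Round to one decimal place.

Market equilibrium (private): 22.6 + 2.1Q = 130.7 - 3.6Q → Q_m = 18.9649.
Total external cost = ∫₀^{Q_m} (6.7 + 0.1Q) dQ = 6.7×18.9649 + ½×0.1×18.9649² = 145.0482.

$145.0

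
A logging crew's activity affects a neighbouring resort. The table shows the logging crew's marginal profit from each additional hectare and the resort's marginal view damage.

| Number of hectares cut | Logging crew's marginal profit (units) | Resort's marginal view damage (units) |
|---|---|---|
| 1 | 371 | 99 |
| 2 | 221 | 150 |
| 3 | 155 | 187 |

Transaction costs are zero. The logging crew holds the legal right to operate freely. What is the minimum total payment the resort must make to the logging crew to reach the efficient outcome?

155

Left alone the logging crew would choose level 3 (marginal profit stays positive).
Efficient level: k* = 2 (marginal profit ≥ marginal view damage through 2).
The resort must at least cover the logging crew's forgone profit from cutting 3→2: 155 = 155.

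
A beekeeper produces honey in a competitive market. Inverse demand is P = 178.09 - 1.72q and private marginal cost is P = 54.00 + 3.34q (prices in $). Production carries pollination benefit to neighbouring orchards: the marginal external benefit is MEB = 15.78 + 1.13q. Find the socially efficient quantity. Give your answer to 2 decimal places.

q* = 35.59

Social marginal cost = private MC − MEB = 38.22 + 2.21q.
Set SMC = demand: 38.22 + 2.21q = 178.09 - 1.72q → q* = 35.5903.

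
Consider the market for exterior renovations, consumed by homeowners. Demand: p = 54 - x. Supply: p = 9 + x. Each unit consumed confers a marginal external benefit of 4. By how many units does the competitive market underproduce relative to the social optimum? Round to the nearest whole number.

Market equilibrium (private): 9 + x = 54 - x → x_m = 22.5000.
Social marginal benefit = demand + MEB = 58 - x.
Set SMB = MC: 58 - x = 9 + x → x* = 24.5000.
Gap = |22.5000 − 24.5000| = 2.0000.

2 units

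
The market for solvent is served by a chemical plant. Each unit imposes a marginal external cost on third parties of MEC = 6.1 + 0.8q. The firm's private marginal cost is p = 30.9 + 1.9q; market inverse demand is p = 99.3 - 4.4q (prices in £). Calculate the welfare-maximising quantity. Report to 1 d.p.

Social marginal cost = private MC + MEC = 37.0 + 2.7q.
Set SMC = demand: 37.0 + 2.7q = 99.3 - 4.4q → q* = 8.7746.

q* = 8.8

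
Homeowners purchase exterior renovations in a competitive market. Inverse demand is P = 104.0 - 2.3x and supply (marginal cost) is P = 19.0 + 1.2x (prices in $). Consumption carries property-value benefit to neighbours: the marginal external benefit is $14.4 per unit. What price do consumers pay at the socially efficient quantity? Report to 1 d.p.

P = $38.7

Social marginal benefit = demand + MEB = 118.4 - 2.3x.
Set SMB = MC: 118.4 - 2.3x = 19.0 + 1.2x → x* = 28.4000.
Consumer price on the demand curve at x*: 104.0 − 2.3×28.4000 = 38.6800.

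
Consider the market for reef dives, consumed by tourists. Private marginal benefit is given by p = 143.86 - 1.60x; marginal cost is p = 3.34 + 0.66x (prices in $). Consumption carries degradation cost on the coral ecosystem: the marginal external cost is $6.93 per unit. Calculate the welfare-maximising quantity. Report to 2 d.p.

x* = 59.11

Social marginal benefit = demand − MEC = 136.93 - 1.60x.
Set SMB = MC: 136.93 - 1.60x = 3.34 + 0.66x → x* = 59.1106.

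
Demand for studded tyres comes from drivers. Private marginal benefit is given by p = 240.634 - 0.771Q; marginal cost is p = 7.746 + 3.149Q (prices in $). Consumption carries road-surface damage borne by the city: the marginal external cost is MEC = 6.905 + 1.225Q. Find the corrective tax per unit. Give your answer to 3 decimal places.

Social marginal benefit = demand − MEC = 233.729 - 1.996Q.
Set SMB = MC: 233.729 - 1.996Q = 7.746 + 3.149Q → Q* = 43.9228.
The Pigouvian tax equals MEC at Q*: 6.905 + 1.225×43.9228 = 60.7104.

tax = $60.710 per unit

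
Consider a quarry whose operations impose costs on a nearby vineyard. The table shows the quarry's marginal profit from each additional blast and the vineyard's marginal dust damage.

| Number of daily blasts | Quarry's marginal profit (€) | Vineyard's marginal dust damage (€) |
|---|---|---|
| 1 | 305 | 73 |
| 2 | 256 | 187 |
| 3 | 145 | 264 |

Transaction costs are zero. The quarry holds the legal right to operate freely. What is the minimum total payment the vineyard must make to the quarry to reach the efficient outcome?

Left alone the quarry would choose level 3 (marginal profit stays positive).
Efficient level: k* = 2 (marginal profit ≥ marginal dust damage through 2).
The vineyard must at least cover the quarry's forgone profit from cutting 3→2: 145 = 145.

€145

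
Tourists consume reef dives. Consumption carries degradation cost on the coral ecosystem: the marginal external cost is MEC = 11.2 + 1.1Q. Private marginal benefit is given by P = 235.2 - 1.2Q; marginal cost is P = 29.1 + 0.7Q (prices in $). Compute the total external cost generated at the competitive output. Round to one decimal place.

$7686.5

Market equilibrium (private): 29.1 + 0.7Q = 235.2 - 1.2Q → Q_m = 108.4737.
Total external cost = ∫₀^{Q_m} (11.2 + 1.1Q) dQ = 11.2×108.4737 + ½×1.1×108.4737² = 7686.5044.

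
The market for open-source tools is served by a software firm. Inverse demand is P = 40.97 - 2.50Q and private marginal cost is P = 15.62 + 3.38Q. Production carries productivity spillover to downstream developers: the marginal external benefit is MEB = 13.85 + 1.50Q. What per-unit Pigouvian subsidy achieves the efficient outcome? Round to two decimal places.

subsidy = 27.27 per unit

Social marginal cost = private MC − MEB = 1.77 + 1.88Q.
Set SMC = demand: 1.77 + 1.88Q = 40.97 - 2.50Q → Q* = 8.9498.
The Pigouvian subsidy equals MEB at Q*: 13.85 + 1.50×8.9498 = 27.2747.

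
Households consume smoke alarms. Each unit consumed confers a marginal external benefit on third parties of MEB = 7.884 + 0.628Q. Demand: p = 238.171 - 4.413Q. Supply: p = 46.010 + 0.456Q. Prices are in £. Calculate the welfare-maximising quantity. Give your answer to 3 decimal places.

Social marginal benefit = demand + MEB = 246.055 - 3.785Q.
Set SMB = MC: 246.055 - 3.785Q = 46.010 + 0.456Q → Q* = 47.1693.

Q* = 47.169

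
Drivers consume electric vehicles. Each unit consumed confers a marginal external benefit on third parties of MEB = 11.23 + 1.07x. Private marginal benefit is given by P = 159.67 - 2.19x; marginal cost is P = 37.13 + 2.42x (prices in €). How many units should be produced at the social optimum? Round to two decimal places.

x* = 37.79

Social marginal benefit = demand + MEB = 170.90 - 1.12x.
Set SMB = MC: 170.90 - 1.12x = 37.13 + 2.42x → x* = 37.7881.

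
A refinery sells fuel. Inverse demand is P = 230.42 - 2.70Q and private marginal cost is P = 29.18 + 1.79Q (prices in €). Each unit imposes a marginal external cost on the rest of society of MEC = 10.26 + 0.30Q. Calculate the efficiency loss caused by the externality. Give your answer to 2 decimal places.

Market equilibrium (private): 29.18 + 1.79Q = 230.42 - 2.70Q → Q_m = 44.8196.
Social marginal cost = private MC + MEC = 39.44 + 2.09Q.
Set SMC = demand: 39.44 + 2.09Q = 230.42 - 2.70Q → Q* = 39.8706.
Between Q* and Q_m the wedge SMC − demand runs linearly from 0 to MEC(Q_m), so the loss is a triangle.
DWL = ½ × 4.9490 × 23.7059 = 58.6602.

DWL = €58.66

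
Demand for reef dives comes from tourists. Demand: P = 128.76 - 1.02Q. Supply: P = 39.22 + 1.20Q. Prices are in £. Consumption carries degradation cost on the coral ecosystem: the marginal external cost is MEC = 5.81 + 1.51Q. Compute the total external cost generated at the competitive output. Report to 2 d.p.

Market equilibrium (private): 39.22 + 1.20Q = 128.76 - 1.02Q → Q_m = 40.3333.
Total external cost = ∫₀^{Q_m} (5.81 + 1.51Q) dQ = 5.81×40.3333 + ½×1.51×40.3333² = 1462.5517.

£1462.55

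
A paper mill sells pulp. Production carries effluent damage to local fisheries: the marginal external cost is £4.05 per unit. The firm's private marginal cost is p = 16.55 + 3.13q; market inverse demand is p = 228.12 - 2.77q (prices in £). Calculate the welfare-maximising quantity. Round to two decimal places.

Social marginal cost = private MC + MEC = 20.60 + 3.13q.
Set SMC = demand: 20.60 + 3.13q = 228.12 - 2.77q → q* = 35.1729.

q* = 35.17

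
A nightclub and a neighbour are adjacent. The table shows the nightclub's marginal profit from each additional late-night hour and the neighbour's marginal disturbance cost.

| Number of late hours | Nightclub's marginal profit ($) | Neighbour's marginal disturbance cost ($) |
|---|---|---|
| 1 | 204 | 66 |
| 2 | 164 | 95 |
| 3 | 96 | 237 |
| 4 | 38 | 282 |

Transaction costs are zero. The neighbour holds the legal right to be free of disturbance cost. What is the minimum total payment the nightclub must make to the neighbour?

$161

Efficient level: marginal profit ≥ marginal disturbance cost through level 2, so k* = 2.
With the neighbour holding the right, the nightclub must at least compensate total damage at k*: 66 + 95 = 161.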